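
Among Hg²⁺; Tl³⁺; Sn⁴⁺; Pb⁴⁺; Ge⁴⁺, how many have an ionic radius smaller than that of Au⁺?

5

Work out protons and electrons: Ge⁴⁺ has 28 e⁻ (Z=32), Sn⁴⁺ has 46 e⁻ (Z=50), Pb⁴⁺ has 78 e⁻ (Z=82), Tl³⁺ has 78 e⁻ (Z=81), Hg²⁺ has 78 e⁻ (Z=80), Au⁺ has 78 e⁻ (Z=79). Ge⁴⁺ < Sn⁴⁺ (same group, period 4 vs 5); Sn⁴⁺ < Pb⁴⁺ (same group, 1 shell fewer); Pb⁴⁺ < Tl³⁺ (both 78 e⁻, Z=82>81); Tl³⁺ < Hg²⁺ (isoelectronic, higher Z=81 is smaller); Hg²⁺ < Au⁺ (both 78 e⁻, Z=80>79).
Placing each against Au⁺: smaller — Ge⁴⁺, Sn⁴⁺, Pb⁴⁺, Tl³⁺, Hg²⁺; larger — none. That's 5.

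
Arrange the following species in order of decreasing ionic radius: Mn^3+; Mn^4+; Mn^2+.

For a single element, ionic radius drops as positive charge rises — Mn^4+ < Mn^2+.

Mn^2+ > Mn^3+ > Mn^4+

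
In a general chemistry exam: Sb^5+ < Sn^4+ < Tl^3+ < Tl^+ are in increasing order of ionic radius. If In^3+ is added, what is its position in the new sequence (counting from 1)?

Tabulating Z and e⁻: Sb^5+ has 46 e⁻ (Z=51), Sn^4+ has 46 e⁻ (Z=50), In^3+ has 46 e⁻ (Z=49), Tl^3+ has 78 e⁻ (Z=81), Tl^+ has 80 e⁻ (Z=81). Sb^5+ < Sn^4+ (both 46 e⁻, Z=51>50); Sn^4+ < In^3+ (isoelectronic, higher Z=50 is smaller); In^3+ < Tl^3+ (same group, 1 shell fewer); Tl^3+ < Tl^+ (same element, +3 vs +1).
The complete sequence is Sb^5+ < Sn^4+ < In^3+ < Tl^3+ < Tl^+. In^3+ sits at position 3.

3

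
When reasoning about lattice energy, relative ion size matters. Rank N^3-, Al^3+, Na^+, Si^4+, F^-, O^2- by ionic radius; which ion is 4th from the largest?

Na^+

These species are isoelectronic with 10 electrons. The only difference is the number of protons: Si^4+ (Z=14), Al^3+ (Z=13), Na^+ (Z=11), F^- (Z=9), O^2- (Z=8), N^3- (Z=7). The strongest nuclear pull (Si^4+) gives the smallest ion.
So the order is Si^4+ < Al^3+ < Na^+ < F^- < O^2- < N^3-; the 4th-largest ion is Na^+.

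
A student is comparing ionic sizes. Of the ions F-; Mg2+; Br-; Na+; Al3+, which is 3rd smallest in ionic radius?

Na+

Work out protons and electrons: Al3+ has 10 e⁻ (Z=13), Mg2+ has 10 e⁻ (Z=12), Na+ has 10 e⁻ (Z=11), F- has 10 e⁻ (Z=9), Br- has 36 e⁻ (Z=35). Al3+ < Mg2+ (isoelectronic, higher Z=13 is smaller); Mg2+ < Na+ (both 10 e⁻, Z=12>11); Na+ < F- (both 10 e⁻, Z=11>9); F- < Br- (same group, 2 shells fewer).
Full ascending order: Al3+ < Mg2+ < Na+ < F- < Br-. Counting from the smallest, position 3 is Na+.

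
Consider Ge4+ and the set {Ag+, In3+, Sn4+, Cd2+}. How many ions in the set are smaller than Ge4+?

0

Electron counts and nuclear charges: Ge4+: 28 e⁻, Z=32, Sn4+: 46 e⁻, Z=50, In3+: 46 e⁻, Z=49, Cd2+: 46 e⁻, Z=48, Ag+: 46 e⁻, Z=47. Ge4+ < Sn4+ (same group, 1 shell fewer); Sn4+ < In3+ (both 46 e⁻, Z=50>49); In3+ < Cd2+ (isoelectronic, higher Z=49 is smaller); Cd2+ < Ag+ (both 46 e⁻, Z=48>47).
Ordering all of them (including Ge4+) by radius gives Ge4+ < Sn4+ < In3+ < Cd2+ < Ag+. Count: 0.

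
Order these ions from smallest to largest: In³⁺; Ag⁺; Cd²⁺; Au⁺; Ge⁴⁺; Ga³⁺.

Ge⁴⁺ < Ga³⁺ < In³⁺ < Cd²⁺ < Ag⁺ < Au⁺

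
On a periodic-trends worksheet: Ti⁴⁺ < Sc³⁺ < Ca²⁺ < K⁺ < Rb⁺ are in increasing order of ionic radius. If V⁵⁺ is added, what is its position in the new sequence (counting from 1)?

Electron counts and nuclear charges: V⁵⁺: 18 e⁻, Z=23, Ti⁴⁺: 18 e⁻, Z=22, Sc³⁺: 18 e⁻, Z=21, Ca²⁺: 18 e⁻, Z=20, K⁺: 18 e⁻, Z=19, Rb⁺: 36 e⁻, Z=37. V⁵⁺ < Ti⁴⁺ (isoelectronic, higher Z=23 is smaller); Ti⁴⁺ < Sc³⁺ (isoelectronic, higher Z=22 is smaller); Sc³⁺ < Ca²⁺ (isoelectronic, higher Z=21 is smaller); Ca²⁺ < K⁺ (isoelectronic, higher Z=20 is smaller); K⁺ < Rb⁺ (same group, 1 shell fewer).
Putting V⁵⁺ in gives V⁵⁺ < Ti⁴⁺ < Sc³⁺ < Ca²⁺ < K⁺ < Rb⁺; it lands at slot 1.

1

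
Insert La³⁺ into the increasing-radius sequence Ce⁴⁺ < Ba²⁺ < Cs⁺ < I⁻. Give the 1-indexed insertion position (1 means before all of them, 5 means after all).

Each ion has 54 electrons. The ranking follows nuclear charge in reverse — greater Z gives a smaller radius. Ce⁴⁺ (Z=58), La³⁺ (Z=57), Ba²⁺ (Z=56), Cs⁺ (Z=55), I⁻ (Z=53).
The complete sequence is Ce⁴⁺ < La³⁺ < Ba²⁺ < Cs⁺ < I⁻. La³⁺ sits at position 2.

2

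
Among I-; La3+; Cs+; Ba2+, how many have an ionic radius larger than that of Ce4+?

4

Isoelectronic series (54 e⁻ each). Size is set by nuclear charge: more protons means a smaller ion. Ce4+ (Z=58), La3+ (Z=57), Ba2+ (Z=56), Cs+ (Z=55), I- (Z=53).
Relative to Ce4+, the ions that are larger are La3+, Ba2+, Cs+, I-. Count: 4.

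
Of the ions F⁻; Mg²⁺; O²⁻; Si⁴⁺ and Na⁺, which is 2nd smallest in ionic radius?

Mg²⁺

Each ion has 10 electrons. The ranking follows nuclear charge in reverse — greater Z gives a smaller radius. Si⁴⁺ (Z=14), Mg²⁺ (Z=12), Na⁺ (Z=11), F⁻ (Z=9), O²⁻ (Z=8).
So the order is Si⁴⁺ < Mg²⁺ < Na⁺ < F⁻ < O²⁻; the 2nd-smallest ion is Mg²⁺.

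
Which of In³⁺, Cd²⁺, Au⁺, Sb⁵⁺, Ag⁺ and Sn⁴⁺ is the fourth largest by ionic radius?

In³⁺

Sb⁵⁺ has 46 e⁻ (Z=51), Sn⁴⁺ has 46 e⁻ (Z=50), In³⁺ has 46 e⁻ (Z=49), Cd²⁺ has 46 e⁻ (Z=48), Ag⁺ has 46 e⁻ (Z=47), Au⁺ has 78 e⁻ (Z=79). Sb⁵⁺ < Sn⁴⁺ (isoelectronic, higher Z=51 is smaller); Sn⁴⁺ < In³⁺ (isoelectronic, higher Z=50 is smaller); In³⁺ < Cd²⁺ (isoelectronic, higher Z=49 is smaller); Cd²⁺ < Ag⁺ (isoelectronic, higher Z=48 is smaller); Ag⁺ < Au⁺ (same group, period 5 vs 6).
So the order is Sb⁵⁺ < Sn⁴⁺ < In³⁺ < Cd²⁺ < Ag⁺ < Au⁺; the 4th-largest ion is In³⁺.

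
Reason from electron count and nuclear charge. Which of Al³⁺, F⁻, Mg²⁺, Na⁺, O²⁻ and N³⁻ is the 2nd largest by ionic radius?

O²⁻

Isoelectronic series (10 e⁻ each). Size is set by nuclear charge: more protons means a smaller ion. Al³⁺ (Z=13), Mg²⁺ (Z=12), Na⁺ (Z=11), F⁻ (Z=9), O²⁻ (Z=8), N³⁻ (Z=7).
Ordering: Al³⁺ < Mg²⁺ < Na⁺ < F⁻ < O²⁻ < N³⁻. The 2nd largest is O²⁻.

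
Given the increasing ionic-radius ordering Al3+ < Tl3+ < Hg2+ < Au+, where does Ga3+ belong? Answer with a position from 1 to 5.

Al3+: 10 e⁻, Z=13, Ga3+: 28 e⁻, Z=31, Tl3+: 78 e⁻, Z=81, Hg2+: 78 e⁻, Z=80, Au+: 78 e⁻, Z=79. Al3+ < Ga3+ (same group, period 3 vs 4); Ga3+ < Tl3+ (same group, period 4 vs 6); Tl3+ < Hg2+ (isoelectronic, higher Z=81 is smaller); Hg2+ < Au+ (isoelectronic, higher Z=80 is smaller).
The complete sequence is Al3+ < Ga3+ < Tl3+ < Hg2+ < Au+. Ga3+ sits at position 2.

2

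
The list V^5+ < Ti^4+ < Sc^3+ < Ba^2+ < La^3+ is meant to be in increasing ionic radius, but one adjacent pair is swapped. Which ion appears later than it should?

La^3+

Compare adjacent ions: both have 54 electrons but Z(La)=57 > Z(Ba)=56, so La^3+ should be the smaller of the two — yet in this increasing list Ba^2+ sits before La^3+. Nothing else is reversed, so La^3+ should move one place to the left.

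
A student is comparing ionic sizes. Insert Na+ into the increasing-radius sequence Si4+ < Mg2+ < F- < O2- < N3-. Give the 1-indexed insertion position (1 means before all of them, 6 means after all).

3

All of these have 10 electrons (isoelectronic). With the same electron cloud, the ion with the most protons pulls it in tightest. Nuclear charges: Si4+ (Z=14), Mg2+ (Z=12), Na+ (Z=11), F- (Z=9), O2- (Z=8), N3- (Z=7). Highest Z is smallest.
With Na+ included the full order is Si4+ < Mg2+ < Na+ < F- < O2- < N3-, so it takes position 3.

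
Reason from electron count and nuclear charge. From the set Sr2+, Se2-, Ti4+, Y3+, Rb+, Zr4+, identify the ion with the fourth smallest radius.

Electron counts and nuclear charges: Ti4+ (Z=22, 18 e⁻), Zr4+ (Z=40, 36 e⁻), Y3+ (Z=39, 36 e⁻), Sr2+ (Z=38, 36 e⁻), Rb+ (Z=37, 36 e⁻), Se2- (Z=34, 36 e⁻). Ti4+ < Zr4+ (same group, period 4 vs 5); Zr4+ < Y3+ (isoelectronic, higher Z=40 is smaller); Y3+ < Sr2+ (isoelectronic, higher Z=39 is smaller); Sr2+ < Rb+ (isoelectronic, higher Z=38 is smaller); Rb+ < Se2- (isoelectronic, higher Z=37 is smaller).
Ordering: Ti4+ < Zr4+ < Y3+ < Sr2+ < Rb+ < Se2-. The fourth smallest is Sr2+.

Sr2+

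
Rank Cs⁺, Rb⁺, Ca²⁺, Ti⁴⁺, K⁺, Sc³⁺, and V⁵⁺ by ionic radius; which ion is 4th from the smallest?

Ca²⁺

Electron counts and nuclear charges: V⁵⁺ has 18 e⁻ (Z=23), Ti⁴⁺ has 18 e⁻ (Z=22), Sc³⁺ has 18 e⁻ (Z=21), Ca²⁺ has 18 e⁻ (Z=20), K⁺ has 18 e⁻ (Z=19), Rb⁺ has 36 e⁻ (Z=37), Cs⁺ has 54 e⁻ (Z=55). V⁵⁺ < Ti⁴⁺ (isoelectronic, higher Z=23 is smaller); Ti⁴⁺ < Sc³⁺ (both 18 e⁻, Z=22>21); Sc³⁺ < Ca²⁺ (both 18 e⁻, Z=21>20); Ca²⁺ < K⁺ (isoelectronic, higher Z=20 is smaller); K⁺ < Rb⁺ (same group, period 4 vs 5); Rb⁺ < Cs⁺ (same group, 1 shell fewer).
Ordering: V⁵⁺ < Ti⁴⁺ < Sc³⁺ < Ca²⁺ < K⁺ < Rb⁺ < Cs⁺. The 4th smallest is Ca²⁺.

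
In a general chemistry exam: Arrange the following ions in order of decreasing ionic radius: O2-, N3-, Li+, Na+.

N3- > O2- > Na+ > Li+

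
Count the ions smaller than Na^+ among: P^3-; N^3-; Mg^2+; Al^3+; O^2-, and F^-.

2

Tabulating Z and e⁻: Al^3+ has 10 e⁻ (Z=13), Mg^2+ has 10 e⁻ (Z=12), Na^+ has 10 e⁻ (Z=11), F^- has 10 e⁻ (Z=9), O^2- has 10 e⁻ (Z=8), N^3- has 10 e⁻ (Z=7), P^3- has 18 e⁻ (Z=15). Al^3+ < Mg^2+ (both 10 e⁻, Z=13>12); Mg^2+ < Na^+ (isoelectronic, higher Z=12 is smaller); Na^+ < F^- (both 10 e⁻, Z=11>9); F^- < O^2- (isoelectronic, higher Z=9 is smaller); O^2- < N^3- (both 10 e⁻, Z=8>7); N^3- < P^3- (same group, 1 shell fewer).
Overall: Al^3+ < Mg^2+ < Na^+ < F^- < O^2- < N^3- < P^3-. Na^+ has 2 below it and 4 above. Count: 2.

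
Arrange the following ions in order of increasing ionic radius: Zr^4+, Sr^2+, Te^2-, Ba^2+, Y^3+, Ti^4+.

Ti^4+: 18 e⁻, Z=22, Zr^4+: 36 e⁻, Z=40, Y^3+: 36 e⁻, Z=39, Sr^2+: 36 e⁻, Z=38, Ba^2+: 54 e⁻, Z=56, Te^2-: 54 e⁻, Z=52. Ti^4+ < Zr^4+ (same group, period 4 vs 5); Zr^4+ < Y^3+ (both 36 e⁻, Z=40>39); Y^3+ < Sr^2+ (both 36 e⁻, Z=39>38); Sr^2+ < Ba^2+ (same group, period 5 vs 6); Ba^2+ < Te^2- (isoelectronic, higher Z=56 is smaller).

Ti^4+ < Zr^4+ < Y^3+ < Sr^2+ < Ba^2+ < Te^2-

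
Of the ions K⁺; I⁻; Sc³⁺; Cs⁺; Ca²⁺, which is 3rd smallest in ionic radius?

Work out protons and electrons: Sc³⁺ has 18 e⁻ (Z=21), Ca²⁺ has 18 e⁻ (Z=20), K⁺ has 18 e⁻ (Z=19), Cs⁺ has 54 e⁻ (Z=55), I⁻ has 54 e⁻ (Z=53). Sc³⁺ < Ca²⁺ (both 18 e⁻, Z=21>20); Ca²⁺ < K⁺ (both 18 e⁻, Z=20>19); K⁺ < Cs⁺ (same group, 2 shells fewer); Cs⁺ < I⁻ (isoelectronic, higher Z=55 is smaller).
Ordering: Sc³⁺ < Ca²⁺ < K⁺ < Cs⁺ < I⁻. The 3rd smallest is K⁺.

K⁺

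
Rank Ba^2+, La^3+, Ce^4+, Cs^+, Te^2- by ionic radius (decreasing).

Isoelectronic series (54 e⁻ each). Size is set by nuclear charge: more protons means a smaller ion. Ce^4+ (Z=58), La^3+ (Z=57), Ba^2+ (Z=56), Cs^+ (Z=55), Te^2- (Z=52).

Te^2- > Cs^+ > Ba^2+ > La^3+ > Ce^4+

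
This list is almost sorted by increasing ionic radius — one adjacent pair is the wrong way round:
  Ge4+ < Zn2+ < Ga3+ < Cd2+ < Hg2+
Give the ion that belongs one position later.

Zn2+

Compare adjacent ions: both have 28 electrons but Z(Ga)=31 > Z(Zn)=30, so Ga3+ should be the smaller of the two — yet in this increasing list Zn2+ sits before Ga3+. Nothing else is reversed, so Zn2+ should move one place to the right.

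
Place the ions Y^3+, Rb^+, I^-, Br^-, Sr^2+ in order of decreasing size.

First list Z and electron count for each: Y^3+ (Z=39, 36 e⁻), Sr^2+ (Z=38, 36 e⁻), Rb^+ (Z=37, 36 e⁻), Br^- (Z=35, 36 e⁻), I^- (Z=53, 54 e⁻). Y^3+ < Sr^2+ (both 36 e⁻, Z=39>38); Sr^2+ < Rb^+ (both 36 e⁻, Z=38>37); Rb^+ < Br^- (both 36 e⁻, Z=37>35); Br^- < I^- (same group, period 4 vs 5).

I^- > Br^- > Rb^+ > Sr^2+ > Y^3+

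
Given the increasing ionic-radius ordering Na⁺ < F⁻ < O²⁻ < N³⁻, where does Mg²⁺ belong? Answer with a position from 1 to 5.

Isoelectronic series (10 e⁻ each). Size is set by nuclear charge: more protons means a smaller ion. Mg²⁺ (Z=12), Na⁺ (Z=11), F⁻ (Z=9), O²⁻ (Z=8), N³⁻ (Z=7).
The complete sequence is Mg²⁺ < Na⁺ < F⁻ < O²⁻ < N³⁻. Mg²⁺ sits at position 1.

1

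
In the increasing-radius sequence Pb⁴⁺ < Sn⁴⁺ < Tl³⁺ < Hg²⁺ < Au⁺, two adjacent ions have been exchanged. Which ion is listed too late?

Sn⁴⁺

Scanning neighbour by neighbour, only Pb⁴⁺/Sn⁴⁺ violates a trend: Sn⁴⁺ and Pb⁴⁺ are in one column with the same charge; the lighter period-5 ion has one fewer shell and is smaller. That makes Sn⁴⁺ the one sitting a position late relative to where it belongs.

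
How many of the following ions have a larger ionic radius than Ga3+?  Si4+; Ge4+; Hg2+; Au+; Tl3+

Tabulating Z and e⁻: Si4+: 10 e⁻, Z=14, Ge4+: 28 e⁻, Z=32, Ga3+: 28 e⁻, Z=31, Tl3+: 78 e⁻, Z=81, Hg2+: 78 e⁻, Z=80, Au+: 78 e⁻, Z=79. Si4+ < Ge4+ (same group, 1 shell fewer); Ge4+ < Ga3+ (both 28 e⁻, Z=32>31); Ga3+ < Tl3+ (same group, period 4 vs 6); Tl3+ < Hg2+ (both 78 e⁻, Z=81>80); Hg2+ < Au+ (isoelectronic, higher Z=80 is smaller).
Ordering all of them (including Ga3+) by radius gives Si4+ < Ge4+ < Ga3+ < Tl3+ < Hg2+ < Au+. That's 3.

3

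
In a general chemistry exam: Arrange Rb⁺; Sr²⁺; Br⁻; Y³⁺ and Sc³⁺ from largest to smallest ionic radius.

Br⁻ > Rb⁺ > Sr²⁺ > Y³⁺ > Sc³⁺

Tabulating Z and e⁻: Sc³⁺ has 18 e⁻ (Z=21), Y³⁺ has 36 e⁻ (Z=39), Sr²⁺ has 36 e⁻ (Z=38), Rb⁺ has 36 e⁻ (Z=37), Br⁻ has 36 e⁻ (Z=35). Sc³⁺ < Y³⁺ (same group, 1 shell fewer); Y³⁺ < Sr²⁺ (isoelectronic, higher Z=39 is smaller); Sr²⁺ < Rb⁺ (both 36 e⁻, Z=38>37); Rb⁺ < Br⁻ (both 36 e⁻, Z=37>35).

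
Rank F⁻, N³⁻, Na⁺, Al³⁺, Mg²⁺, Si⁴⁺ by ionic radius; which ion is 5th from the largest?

Al³⁺

All of these have 10 electrons (isoelectronic). With the same electron cloud, the ion with the most protons pulls it in tightest. Nuclear charges: Si⁴⁺ (Z=14), Al³⁺ (Z=13), Mg²⁺ (Z=12), Na⁺ (Z=11), F⁻ (Z=9), N³⁻ (Z=7). Highest Z is smallest.
That gives Si⁴⁺ < Al³⁺ < Mg²⁺ < Na⁺ < F⁻ < N³⁻. From the largest end, number 5 is Al³⁺.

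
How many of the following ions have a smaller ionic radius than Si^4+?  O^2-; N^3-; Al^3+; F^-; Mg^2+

These species are isoelectronic with 10 electrons. The only difference is the number of protons: Si^4+ (Z=14), Al^3+ (Z=13), Mg^2+ (Z=12), F^- (Z=9), O^2- (Z=8), N^3- (Z=7). The strongest nuclear pull (Si^4+) gives the smallest ion.
Relative to Si^4+, the ions that are smaller are none. Count: 0.

0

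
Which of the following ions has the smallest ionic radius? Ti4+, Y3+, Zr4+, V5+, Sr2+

V5+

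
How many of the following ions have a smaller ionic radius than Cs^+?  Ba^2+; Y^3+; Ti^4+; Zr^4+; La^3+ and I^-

5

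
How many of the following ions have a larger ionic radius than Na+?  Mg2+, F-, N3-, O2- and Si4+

All of these have 10 electrons (isoelectronic). With the same electron cloud, the ion with the most protons pulls it in tightest. Nuclear charges: Si4+ (Z=14), Mg2+ (Z=12), Na+ (Z=11), F- (Z=9), O2- (Z=8), N3- (Z=7). Highest Z is smallest.
Relative to Na+, the ions that are larger are F-, O2-, N3-. That's 3.

3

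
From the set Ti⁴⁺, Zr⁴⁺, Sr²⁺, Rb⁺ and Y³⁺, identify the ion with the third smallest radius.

First list Z and electron count for each: Ti⁴⁺ has 18 e⁻ (Z=22), Zr⁴⁺ has 36 e⁻ (Z=40), Y³⁺ has 36 e⁻ (Z=39), Sr²⁺ has 36 e⁻ (Z=38), Rb⁺ has 36 e⁻ (Z=37). Ti⁴⁺ < Zr⁴⁺ (same group, period 4 vs 5); Zr⁴⁺ < Y³⁺ (isoelectronic, higher Z=40 is smaller); Y³⁺ < Sr²⁺ (both 36 e⁻, Z=39>38); Sr²⁺ < Rb⁺ (both 36 e⁻, Z=38>37).
Ordering: Ti⁴⁺ < Zr⁴⁺ < Y³⁺ < Sr²⁺ < Rb⁺. The third smallest is Y³⁺.

Y³⁺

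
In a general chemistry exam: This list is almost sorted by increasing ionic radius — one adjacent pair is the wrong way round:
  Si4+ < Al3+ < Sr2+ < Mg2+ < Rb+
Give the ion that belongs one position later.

Check each adjacent pair. Sr2+ and Mg2+ are reversed: Mg2+ and Sr2+ are in one column with the same charge; the lighter period-3 ion has 2 fewer shells and is smaller. No other neighbouring pair contradicts the periodic trends, so Sr2+ is the ion listed too early.

Sr2+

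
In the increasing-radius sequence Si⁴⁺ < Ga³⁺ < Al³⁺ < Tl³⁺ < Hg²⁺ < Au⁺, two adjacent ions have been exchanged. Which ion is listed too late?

Al³⁺

Compare adjacent ions: both in group 13 with the same charge; Al³⁺ (period 3) has the smaller radius — yet in this increasing list Ga³⁺ sits before Al³⁺. Nothing else is reversed, so Al³⁺ should move one place to the left.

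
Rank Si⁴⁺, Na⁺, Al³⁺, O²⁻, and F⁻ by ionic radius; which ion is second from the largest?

All of these have 10 electrons (isoelectronic). With the same electron cloud, the ion with the most protons pulls it in tightest. Nuclear charges: Si⁴⁺ (Z=14), Al³⁺ (Z=13), Na⁺ (Z=11), F⁻ (Z=9), O²⁻ (Z=8). Highest Z is smallest.
That gives Si⁴⁺ < Al³⁺ < Na⁺ < F⁻ < O²⁻. From the largest end, number 2 is F⁻.

F⁻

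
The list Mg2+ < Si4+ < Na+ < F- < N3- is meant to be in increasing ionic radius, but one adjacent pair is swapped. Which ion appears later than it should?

The pair Mg2+, Si4+ is the wrong way round — Si4+ and Mg2+ share 10 electrons; the higher nuclear charge on Si (Z=14) contracts it more, so Si4+ < Mg2+. All other adjacent pairs agree with periodic trends, so Si4+ is the misplaced ion.

Si4+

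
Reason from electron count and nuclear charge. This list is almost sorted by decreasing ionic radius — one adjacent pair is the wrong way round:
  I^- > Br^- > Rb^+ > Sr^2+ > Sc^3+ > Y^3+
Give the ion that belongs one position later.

Sc^3+

Scanning neighbour by neighbour, only Sc^3+/Y^3+ violates a trend: same group and charge — period 4 sits above period 5, so Sc^3+ is smaller. That makes Sc^3+ the one sitting a position early relative to where it belongs.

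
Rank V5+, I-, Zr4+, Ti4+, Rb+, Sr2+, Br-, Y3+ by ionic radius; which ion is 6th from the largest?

Zr4+

Electron counts and nuclear charges: V5+ (Z=23, 18 e⁻), Ti4+ (Z=22, 18 e⁻), Zr4+ (Z=40, 36 e⁻), Y3+ (Z=39, 36 e⁻), Sr2+ (Z=38, 36 e⁻), Rb+ (Z=37, 36 e⁻), Br- (Z=35, 36 e⁻), I- (Z=53, 54 e⁻). V5+ < Ti4+ (both 18 e⁻, Z=23>22); Ti4+ < Zr4+ (same group, 1 shell fewer); Zr4+ < Y3+ (both 36 e⁻, Z=40>39); Y3+ < Sr2+ (isoelectronic, higher Z=39 is smaller); Sr2+ < Rb+ (isoelectronic, higher Z=38 is smaller); Rb+ < Br- (both 36 e⁻, Z=37>35); Br- < I- (same group, 1 shell fewer).
That gives V5+ < Ti4+ < Zr4+ < Y3+ < Sr2+ < Rb+ < Br- < I-. From the largest end, number 6 is Zr4+.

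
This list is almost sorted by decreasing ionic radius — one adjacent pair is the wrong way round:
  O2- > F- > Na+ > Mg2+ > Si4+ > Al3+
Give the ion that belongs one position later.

Si4+

Scanning neighbour by neighbour, only Si4+/Al3+ violates a trend: both have 10 electrons but Z(Si)=14 > Z(Al)=13, so Si4+ should be the smaller of the two. That makes Si4+ the one sitting a position early relative to where it belongs.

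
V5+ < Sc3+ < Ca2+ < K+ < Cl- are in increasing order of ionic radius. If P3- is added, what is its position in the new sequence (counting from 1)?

All of these have 18 electrons (isoelectronic). With the same electron cloud, the ion with the most protons pulls it in tightest. Nuclear charges: V5+ (Z=23), Sc3+ (Z=21), Ca2+ (Z=20), K+ (Z=19), Cl- (Z=17), P3- (Z=15). Highest Z is smallest.
Merged order: V5+ < Sc3+ < Ca2+ < K+ < Cl- < P3- — P3- is number 6.

6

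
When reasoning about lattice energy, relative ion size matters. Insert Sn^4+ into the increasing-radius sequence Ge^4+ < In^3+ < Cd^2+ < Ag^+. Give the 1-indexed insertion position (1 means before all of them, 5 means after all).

2

Tabulating Z and e⁻: Ge^4+: 28 e⁻, Z=32, Sn^4+: 46 e⁻, Z=50, In^3+: 46 e⁻, Z=49, Cd^2+: 46 e⁻, Z=48, Ag^+: 46 e⁻, Z=47. Ge^4+ < Sn^4+ (same group, 1 shell fewer); Sn^4+ < In^3+ (both 46 e⁻, Z=50>49); In^3+ < Cd^2+ (isoelectronic, higher Z=49 is smaller); Cd^2+ < Ag^+ (isoelectronic, higher Z=48 is smaller).
The complete sequence is Ge^4+ < Sn^4+ < In^3+ < Cd^2+ < Ag^+. Sn^4+ sits at position 2.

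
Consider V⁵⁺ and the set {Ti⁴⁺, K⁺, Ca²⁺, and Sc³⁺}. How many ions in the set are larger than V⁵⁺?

4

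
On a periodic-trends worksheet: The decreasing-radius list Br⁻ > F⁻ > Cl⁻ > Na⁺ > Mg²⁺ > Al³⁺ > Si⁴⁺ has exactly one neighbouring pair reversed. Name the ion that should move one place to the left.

Cl⁻

The pair F⁻, Cl⁻ is the wrong way round — same group and charge — period 2 sits above period 3, so F⁻ is smaller. All other adjacent pairs agree with periodic trends, so Cl⁻ is the misplaced ion.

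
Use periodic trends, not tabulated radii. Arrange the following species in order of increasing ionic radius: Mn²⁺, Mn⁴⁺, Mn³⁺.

Same element, different charge: the more highly charged cation has fewer electrons and a greater effective nuclear charge per electron, making Mn⁴⁺ the smallest.

Mn⁴⁺ < Mn³⁺ < Mn²⁺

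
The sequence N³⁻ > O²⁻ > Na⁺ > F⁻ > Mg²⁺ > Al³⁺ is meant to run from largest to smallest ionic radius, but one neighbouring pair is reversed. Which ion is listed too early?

Check each adjacent pair. Na⁺ and F⁻ are reversed: Na⁺ and F⁻ share 10 electrons; the higher nuclear charge on Na (Z=11) contracts it more, so Na⁺ < F⁻. No other neighbouring pair contradicts the periodic trends, so Na⁺ is the ion listed too early.

Na⁺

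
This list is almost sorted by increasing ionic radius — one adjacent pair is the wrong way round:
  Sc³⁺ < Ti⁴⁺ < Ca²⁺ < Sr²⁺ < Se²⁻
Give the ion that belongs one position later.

Sc³⁺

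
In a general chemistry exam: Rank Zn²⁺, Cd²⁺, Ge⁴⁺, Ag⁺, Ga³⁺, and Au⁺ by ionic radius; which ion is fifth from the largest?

Ga³⁺

Work out protons and electrons: Ge⁴⁺ has 28 e⁻ (Z=32), Ga³⁺ has 28 e⁻ (Z=31), Zn²⁺ has 28 e⁻ (Z=30), Cd²⁺ has 46 e⁻ (Z=48), Ag⁺ has 46 e⁻ (Z=47), Au⁺ has 78 e⁻ (Z=79). Ge⁴⁺ < Ga³⁺ (both 28 e⁻, Z=32>31); Ga³⁺ < Zn²⁺ (both 28 e⁻, Z=31>30); Zn²⁺ < Cd²⁺ (same group, period 4 vs 5); Cd²⁺ < Ag⁺ (both 46 e⁻, Z=48>47); Ag⁺ < Au⁺ (same group, period 5 vs 6).
So the order is Ge⁴⁺ < Ga³⁺ < Zn²⁺ < Cd²⁺ < Ag⁺ < Au⁺; the 5th-largest ion is Ga³⁺.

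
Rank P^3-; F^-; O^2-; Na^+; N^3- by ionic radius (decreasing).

P^3- > N^3- > O^2- > F^- > Na^+

Electron counts and nuclear charges: Na^+ (Z=11, 10 e⁻), F^- (Z=9, 10 e⁻), O^2- (Z=8, 10 e⁻), N^3- (Z=7, 10 e⁻), P^3- (Z=15, 18 e⁻). Na^+ < F^- (isoelectronic, higher Z=11 is smaller); F^- < O^2- (both 10 e⁻, Z=9>8); O^2- < N^3- (both 10 e⁻, Z=8>7); N^3- < P^3- (same group, period 2 vs 3).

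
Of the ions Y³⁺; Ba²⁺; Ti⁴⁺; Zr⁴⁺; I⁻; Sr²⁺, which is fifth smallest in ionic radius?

Ba²⁺

Ti⁴⁺: 18 e⁻, Z=22, Zr⁴⁺: 36 e⁻, Z=40, Y³⁺: 36 e⁻, Z=39, Sr²⁺: 36 e⁻, Z=38, Ba²⁺: 54 e⁻, Z=56, I⁻: 54 e⁻, Z=53. Ti⁴⁺ < Zr⁴⁺ (same group, period 4 vs 5); Zr⁴⁺ < Y³⁺ (isoelectronic, higher Z=40 is smaller); Y³⁺ < Sr²⁺ (isoelectronic, higher Z=39 is smaller); Sr²⁺ < Ba²⁺ (same group, 1 shell fewer); Ba²⁺ < I⁻ (isoelectronic, higher Z=56 is smaller).
Ordering: Ti⁴⁺ < Zr⁴⁺ < Y³⁺ < Sr²⁺ < Ba²⁺ < I⁻. The fifth smallest is Ba²⁺.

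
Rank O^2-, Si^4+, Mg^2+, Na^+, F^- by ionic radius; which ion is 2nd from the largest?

F^-

Each ion has 10 electrons. The ranking follows nuclear charge in reverse — greater Z gives a smaller radius. Si^4+ (Z=14), Mg^2+ (Z=12), Na^+ (Z=11), F^- (Z=9), O^2- (Z=8).
So the order is Si^4+ < Mg^2+ < Na^+ < F^- < O^2-; the 2nd-largest ion is F^-.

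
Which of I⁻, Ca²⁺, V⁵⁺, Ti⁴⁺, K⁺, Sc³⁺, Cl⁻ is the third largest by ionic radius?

K⁺

Electron counts and nuclear charges: V⁵⁺: 18 e⁻, Z=23, Ti⁴⁺: 18 e⁻, Z=22, Sc³⁺: 18 e⁻, Z=21, Ca²⁺: 18 e⁻, Z=20, K⁺: 18 e⁻, Z=19, Cl⁻: 18 e⁻, Z=17, I⁻: 54 e⁻, Z=53. V⁵⁺ < Ti⁴⁺ (both 18 e⁻, Z=23>22); Ti⁴⁺ < Sc³⁺ (both 18 e⁻, Z=22>21); Sc³⁺ < Ca²⁺ (isoelectronic, higher Z=21 is smaller); Ca²⁺ < K⁺ (both 18 e⁻, Z=20>19); K⁺ < Cl⁻ (isoelectronic, higher Z=19 is smaller); Cl⁻ < I⁻ (same group, period 3 vs 5).
Full ascending order: V⁵⁺ < Ti⁴⁺ < Sc³⁺ < Ca²⁺ < K⁺ < Cl⁻ < I⁻. Counting from the largest, position 3 is K⁺.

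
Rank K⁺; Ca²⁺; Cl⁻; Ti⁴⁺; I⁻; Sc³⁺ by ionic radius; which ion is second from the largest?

Cl⁻

Work out protons and electrons: Ti⁴⁺ (Z=22, 18 e⁻), Sc³⁺ (Z=21, 18 e⁻), Ca²⁺ (Z=20, 18 e⁻), K⁺ (Z=19, 18 e⁻), Cl⁻ (Z=17, 18 e⁻), I⁻ (Z=53, 54 e⁻). Ti⁴⁺ < Sc³⁺ (isoelectronic, higher Z=22 is smaller); Sc³⁺ < Ca²⁺ (both 18 e⁻, Z=21>20); Ca²⁺ < K⁺ (both 18 e⁻, Z=20>19); K⁺ < Cl⁻ (both 18 e⁻, Z=19>17); Cl⁻ < I⁻ (same group, 2 shells fewer).
Full ascending order: Ti⁴⁺ < Sc³⁺ < Ca²⁺ < K⁺ < Cl⁻ < I⁻. Counting from the largest, position 2 is Cl⁻.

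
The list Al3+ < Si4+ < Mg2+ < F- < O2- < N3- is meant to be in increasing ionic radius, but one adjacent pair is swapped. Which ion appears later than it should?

Check each adjacent pair. Al3+ and Si4+ are reversed: they are isoelectronic (10 e⁻) and Si has more protons than Al (14 vs 13), making Si4+ smaller. No other neighbouring pair contradicts the periodic trends, so Si4+ is the ion listed too late.

Si4+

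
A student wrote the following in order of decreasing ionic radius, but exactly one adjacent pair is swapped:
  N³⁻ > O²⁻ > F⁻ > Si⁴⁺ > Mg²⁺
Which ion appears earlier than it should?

Si⁴⁺

The pair Si⁴⁺, Mg²⁺ is the wrong way round — Si⁴⁺ and Mg²⁺ share 10 electrons; the higher nuclear charge on Si (Z=14) contracts it more, so Si⁴⁺ < Mg²⁺. All other adjacent pairs agree with periodic trends, so Si⁴⁺ is the misplaced ion.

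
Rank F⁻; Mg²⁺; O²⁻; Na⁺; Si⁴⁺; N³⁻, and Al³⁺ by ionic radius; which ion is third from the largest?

F⁻

These species are isoelectronic with 10 electrons. The only difference is the number of protons: Si⁴⁺ (Z=14), Al³⁺ (Z=13), Mg²⁺ (Z=12), Na⁺ (Z=11), F⁻ (Z=9), O²⁻ (Z=8), N³⁻ (Z=7). The strongest nuclear pull (Si⁴⁺) gives the smallest ion.
That gives Si⁴⁺ < Al³⁺ < Mg²⁺ < Na⁺ < F⁻ < O²⁻ < N³⁻. From the largest end, number 3 is F⁻.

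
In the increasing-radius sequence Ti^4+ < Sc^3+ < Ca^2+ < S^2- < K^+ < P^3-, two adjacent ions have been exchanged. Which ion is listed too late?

Scanning neighbour by neighbour, only S^2-/K^+ violates a trend: both have 18 electrons but Z(K)=19 > Z(S)=16, so K^+ should be the smaller of the two. That makes K^+ the one sitting a position late relative to where it belongs.

K^+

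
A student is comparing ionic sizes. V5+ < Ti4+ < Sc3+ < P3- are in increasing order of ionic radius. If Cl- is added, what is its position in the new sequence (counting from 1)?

Each ion has 18 electrons. The ranking follows nuclear charge in reverse — greater Z gives a smaller radius. V5+ (Z=23), Ti4+ (Z=22), Sc3+ (Z=21), Cl- (Z=17), P3- (Z=15).
The complete sequence is V5+ < Ti4+ < Sc3+ < Cl- < P3-. Cl- sits at position 4.

4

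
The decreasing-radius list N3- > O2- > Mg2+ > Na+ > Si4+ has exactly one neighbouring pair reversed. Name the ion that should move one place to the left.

Na+

Check each adjacent pair. Mg2+ and Na+ are reversed: Mg2+ and Na+ share 10 electrons; the higher nuclear charge on Mg (Z=12) contracts it more, so Mg2+ < Na+. No other neighbouring pair contradicts the periodic trends, so Na+ is the ion listed too late.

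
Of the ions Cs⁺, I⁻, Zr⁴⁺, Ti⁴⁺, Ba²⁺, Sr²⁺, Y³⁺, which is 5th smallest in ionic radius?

Ba²⁺

Tabulating Z and e⁻: Ti⁴⁺ (Z=22, 18 e⁻), Zr⁴⁺ (Z=40, 36 e⁻), Y³⁺ (Z=39, 36 e⁻), Sr²⁺ (Z=38, 36 e⁻), Ba²⁺ (Z=56, 54 e⁻), Cs⁺ (Z=55, 54 e⁻), I⁻ (Z=53, 54 e⁻). Ti⁴⁺ < Zr⁴⁺ (same group, 1 shell fewer); Zr⁴⁺ < Y³⁺ (isoelectronic, higher Z=40 is smaller); Y³⁺ < Sr²⁺ (isoelectronic, higher Z=39 is smaller); Sr²⁺ < Ba²⁺ (same group, period 5 vs 6); Ba²⁺ < Cs⁺ (isoelectronic, higher Z=56 is smaller); Cs⁺ < I⁻ (both 54 e⁻, Z=55>53).
Full ascending order: Ti⁴⁺ < Zr⁴⁺ < Y³⁺ < Sr²⁺ < Ba²⁺ < Cs⁺ < I⁻. Counting from the smallest, position 5 is Ba²⁺.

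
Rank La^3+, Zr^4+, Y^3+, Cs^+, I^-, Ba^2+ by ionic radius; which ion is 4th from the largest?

La^3+

Tabulating Z and e⁻: Zr^4+ (Z=40, 36 e⁻), Y^3+ (Z=39, 36 e⁻), La^3+ (Z=57, 54 e⁻), Ba^2+ (Z=56, 54 e⁻), Cs^+ (Z=55, 54 e⁻), I^- (Z=53, 54 e⁻). Zr^4+ < Y^3+ (both 36 e⁻, Z=40>39); Y^3+ < La^3+ (same group, 1 shell fewer); La^3+ < Ba^2+ (both 54 e⁻, Z=57>56); Ba^2+ < Cs^+ (both 54 e⁻, Z=56>55); Cs^+ < I^- (isoelectronic, higher Z=55 is smaller).
Full ascending order: Zr^4+ < Y^3+ < La^3+ < Ba^2+ < Cs^+ < I^-. Counting from the largest, position 4 is La^3+.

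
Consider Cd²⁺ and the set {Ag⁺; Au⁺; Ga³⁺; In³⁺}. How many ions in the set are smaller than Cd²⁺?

2

Tabulating Z and e⁻: Ga³⁺: 28 e⁻, Z=31, In³⁺: 46 e⁻, Z=49, Cd²⁺: 46 e⁻, Z=48, Ag⁺: 46 e⁻, Z=47, Au⁺: 78 e⁻, Z=79. Ga³⁺ < In³⁺ (same group, 1 shell fewer); In³⁺ < Cd²⁺ (both 46 e⁻, Z=49>48); Cd²⁺ < Ag⁺ (isoelectronic, higher Z=48 is smaller); Ag⁺ < Au⁺ (same group, period 5 vs 6).
Overall: Ga³⁺ < In³⁺ < Cd²⁺ < Ag⁺ < Au⁺. Cd²⁺ has 2 below it and 2 above. So 2 are smaller.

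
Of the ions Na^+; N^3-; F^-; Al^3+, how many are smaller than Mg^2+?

1

These species are isoelectronic with 10 electrons. The only difference is the number of protons: Al^3+ (Z=13), Mg^2+ (Z=12), Na^+ (Z=11), F^- (Z=9), N^3- (Z=7). The strongest nuclear pull (Al^3+) gives the smallest ion.
Ordering all of them (including Mg^2+) by radius gives Al^3+ < Mg^2+ < Na^+ < F^- < N^3-. That's 1.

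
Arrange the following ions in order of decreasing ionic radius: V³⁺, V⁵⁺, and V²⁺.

V²⁺ > V³⁺ > V⁵⁺

Same element, different charge: the more highly charged cation has fewer electrons and a greater effective nuclear charge per electron, making V⁵⁺ the smallest.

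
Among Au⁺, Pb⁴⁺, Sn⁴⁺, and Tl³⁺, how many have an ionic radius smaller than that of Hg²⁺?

3

Work out protons and electrons: Sn⁴⁺ (Z=50, 46 e⁻), Pb⁴⁺ (Z=82, 78 e⁻), Tl³⁺ (Z=81, 78 e⁻), Hg²⁺ (Z=80, 78 e⁻), Au⁺ (Z=79, 78 e⁻). Sn⁴⁺ < Pb⁴⁺ (same group, 1 shell fewer); Pb⁴⁺ < Tl³⁺ (isoelectronic, higher Z=82 is smaller); Tl³⁺ < Hg²⁺ (both 78 e⁻, Z=81>80); Hg²⁺ < Au⁺ (isoelectronic, higher Z=80 is smaller).
Relative to Hg²⁺, the ions that are smaller are Sn⁴⁺, Pb⁴⁺, Tl³⁺. Count: 3.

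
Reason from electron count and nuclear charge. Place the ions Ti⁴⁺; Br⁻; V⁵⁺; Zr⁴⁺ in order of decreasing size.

Br⁻ > Zr⁴⁺ > Ti⁴⁺ > V⁵⁺

First list Z and electron count for each: V⁵⁺ (Z=23, 18 e⁻), Ti⁴⁺ (Z=22, 18 e⁻), Zr⁴⁺ (Z=40, 36 e⁻), Br⁻ (Z=35, 36 e⁻). V⁵⁺ < Ti⁴⁺ (isoelectronic, higher Z=23 is smaller); Ti⁴⁺ < Zr⁴⁺ (same group, period 4 vs 5); Zr⁴⁺ < Br⁻ (both 36 e⁻, Z=40>35).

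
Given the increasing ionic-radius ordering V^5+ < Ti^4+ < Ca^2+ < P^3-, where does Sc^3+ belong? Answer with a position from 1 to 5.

3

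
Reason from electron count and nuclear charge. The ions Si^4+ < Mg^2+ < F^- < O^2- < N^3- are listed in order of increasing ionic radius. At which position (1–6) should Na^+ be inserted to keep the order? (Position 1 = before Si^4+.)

All of these have 10 electrons (isoelectronic). With the same electron cloud, the ion with the most protons pulls it in tightest. Nuclear charges: Si^4+ (Z=14), Mg^2+ (Z=12), Na^+ (Z=11), F^- (Z=9), O^2- (Z=8), N^3- (Z=7). Highest Z is smallest.
The complete sequence is Si^4+ < Mg^2+ < Na^+ < F^- < O^2- < N^3-. Na^+ sits at position 3.

3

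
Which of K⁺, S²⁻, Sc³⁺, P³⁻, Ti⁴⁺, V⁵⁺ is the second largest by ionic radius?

These species are isoelectronic with 18 electrons. The only difference is the number of protons: V⁵⁺ (Z=23), Ti⁴⁺ (Z=22), Sc³⁺ (Z=21), K⁺ (Z=19), S²⁻ (Z=16), P³⁻ (Z=15). The strongest nuclear pull (V⁵⁺) gives the smallest ion.
Ordering: V⁵⁺ < Ti⁴⁺ < Sc³⁺ < K⁺ < S²⁻ < P³⁻. The second largest is S²⁻.

S²⁻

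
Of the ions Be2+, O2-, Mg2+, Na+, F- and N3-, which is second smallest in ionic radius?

Tabulating Z and e⁻: Be2+ (Z=4, 2 e⁻), Mg2+ (Z=12, 10 e⁻), Na+ (Z=11, 10 e⁻), F- (Z=9, 10 e⁻), O2- (Z=8, 10 e⁻), N3- (Z=7, 10 e⁻). Be2+ < Mg2+ (same group, 1 shell fewer); Mg2+ < Na+ (isoelectronic, higher Z=12 is smaller); Na+ < F- (isoelectronic, higher Z=11 is smaller); F- < O2- (isoelectronic, higher Z=9 is smaller); O2- < N3- (isoelectronic, higher Z=8 is smaller).
So the order is Be2+ < Mg2+ < Na+ < F- < O2- < N3-; the 2nd-smallest ion is Mg2+.

Mg2+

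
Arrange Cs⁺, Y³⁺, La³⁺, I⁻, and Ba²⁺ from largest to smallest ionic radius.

Electron counts and nuclear charges: Y³⁺ (Z=39, 36 e⁻), La³⁺ (Z=57, 54 e⁻), Ba²⁺ (Z=56, 54 e⁻), Cs⁺ (Z=55, 54 e⁻), I⁻ (Z=53, 54 e⁻). Y³⁺ < La³⁺ (same group, period 5 vs 6); La³⁺ < Ba²⁺ (isoelectronic, higher Z=57 is smaller); Ba²⁺ < Cs⁺ (both 54 e⁻, Z=56>55); Cs⁺ < I⁻ (isoelectronic, higher Z=55 is smaller).

I⁻ > Cs⁺ > Ba²⁺ > La³⁺ > Y³⁺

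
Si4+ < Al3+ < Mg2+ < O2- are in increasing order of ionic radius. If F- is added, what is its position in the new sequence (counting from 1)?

Isoelectronic series (10 e⁻ each). Size is set by nuclear charge: more protons means a smaller ion. Si4+ (Z=14), Al3+ (Z=13), Mg2+ (Z=12), F- (Z=9), O2- (Z=8).
Putting F- in gives Si4+ < Al3+ < Mg2+ < F- < O2-; it lands at slot 4.

4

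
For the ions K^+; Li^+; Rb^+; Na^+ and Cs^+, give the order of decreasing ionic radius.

Same group, same charge. Going down the group adds an extra shell of electrons, so the ion gets larger: Li^+ is highest in the group and smallest.

Cs^+ > Rb^+ > K^+ > Na^+ > Li^+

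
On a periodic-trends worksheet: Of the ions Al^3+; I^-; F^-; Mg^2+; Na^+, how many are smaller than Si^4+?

Work out protons and electrons: Si^4+ (Z=14, 10 e⁻), Al^3+ (Z=13, 10 e⁻), Mg^2+ (Z=12, 10 e⁻), Na^+ (Z=11, 10 e⁻), F^- (Z=9, 10 e⁻), I^- (Z=53, 54 e⁻). Si^4+ < Al^3+ (both 10 e⁻, Z=14>13); Al^3+ < Mg^2+ (both 10 e⁻, Z=13>12); Mg^2+ < Na^+ (isoelectronic, higher Z=12 is smaller); Na^+ < F^- (isoelectronic, higher Z=11 is smaller); F^- < I^- (same group, 3 shells fewer).
Relative to Si^4+, the ions that are smaller are none. So 0 are smaller.

0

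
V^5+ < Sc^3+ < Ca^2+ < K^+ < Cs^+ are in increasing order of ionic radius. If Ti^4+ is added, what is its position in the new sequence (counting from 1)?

2

First list Z and electron count for each: V^5+ has 18 e⁻ (Z=23), Ti^4+ has 18 e⁻ (Z=22), Sc^3+ has 18 e⁻ (Z=21), Ca^2+ has 18 e⁻ (Z=20), K^+ has 18 e⁻ (Z=19), Cs^+ has 54 e⁻ (Z=55). V^5+ < Ti^4+ (both 18 e⁻, Z=23>22); Ti^4+ < Sc^3+ (both 18 e⁻, Z=22>21); Sc^3+ < Ca^2+ (both 18 e⁻, Z=21>20); Ca^2+ < K^+ (both 18 e⁻, Z=20>19); K^+ < Cs^+ (same group, period 4 vs 6).
The complete sequence is V^5+ < Ti^4+ < Sc^3+ < Ca^2+ < K^+ < Cs^+. Ti^4+ sits at position 2.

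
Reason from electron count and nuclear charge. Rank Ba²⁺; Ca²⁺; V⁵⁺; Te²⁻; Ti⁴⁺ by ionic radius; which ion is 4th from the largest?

Ti⁴⁺

V⁵⁺: 18 e⁻, Z=23, Ti⁴⁺: 18 e⁻, Z=22, Ca²⁺: 18 e⁻, Z=20, Ba²⁺: 54 e⁻, Z=56, Te²⁻: 54 e⁻, Z=52. V⁵⁺ < Ti⁴⁺ (both 18 e⁻, Z=23>22); Ti⁴⁺ < Ca²⁺ (both 18 e⁻, Z=22>20); Ca²⁺ < Ba²⁺ (same group, period 4 vs 6); Ba²⁺ < Te²⁻ (both 54 e⁻, Z=56>52).
Ordering: V⁵⁺ < Ti⁴⁺ < Ca²⁺ < Ba²⁺ < Te²⁻. The 4th largest is Ti⁴⁺.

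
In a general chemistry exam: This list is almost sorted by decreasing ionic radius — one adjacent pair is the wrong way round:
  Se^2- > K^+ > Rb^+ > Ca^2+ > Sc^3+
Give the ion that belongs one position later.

K^+

Check each adjacent pair. K^+ and Rb^+ are reversed: K^+ and Rb^+ are in one column with the same charge; the lighter period-4 ion has one fewer shell and is smaller. No other neighbouring pair contradicts the periodic trends, so K^+ is the ion listed too early.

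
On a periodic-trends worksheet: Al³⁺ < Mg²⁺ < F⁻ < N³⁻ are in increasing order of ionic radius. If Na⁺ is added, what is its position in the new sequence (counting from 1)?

3

Each ion has 10 electrons. The ranking follows nuclear charge in reverse — greater Z gives a smaller radius. Al³⁺ (Z=13), Mg²⁺ (Z=12), Na⁺ (Z=11), F⁻ (Z=9), N³⁻ (Z=7).
With Na⁺ included the full order is Al³⁺ < Mg²⁺ < Na⁺ < F⁻ < N³⁻, so it takes position 3.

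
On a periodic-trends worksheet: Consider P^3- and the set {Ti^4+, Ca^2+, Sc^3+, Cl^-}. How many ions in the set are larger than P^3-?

0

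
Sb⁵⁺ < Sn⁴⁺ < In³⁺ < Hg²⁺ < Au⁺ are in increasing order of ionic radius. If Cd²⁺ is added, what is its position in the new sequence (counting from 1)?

First list Z and electron count for each: Sb⁵⁺: 46 e⁻, Z=51, Sn⁴⁺: 46 e⁻, Z=50, In³⁺: 46 e⁻, Z=49, Cd²⁺: 46 e⁻, Z=48, Hg²⁺: 78 e⁻, Z=80, Au⁺: 78 e⁻, Z=79. Sb⁵⁺ < Sn⁴⁺ (isoelectronic, higher Z=51 is smaller); Sn⁴⁺ < In³⁺ (both 46 e⁻, Z=50>49); In³⁺ < Cd²⁺ (isoelectronic, higher Z=49 is smaller); Cd²⁺ < Hg²⁺ (same group, period 5 vs 6); Hg²⁺ < Au⁺ (isoelectronic, higher Z=80 is smaller).
Putting Cd²⁺ in gives Sb⁵⁺ < Sn⁴⁺ < In³⁺ < Cd²⁺ < Hg²⁺ < Au⁺; it lands at slot 4.

4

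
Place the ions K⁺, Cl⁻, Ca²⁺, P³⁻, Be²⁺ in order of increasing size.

Electron counts and nuclear charges: Be²⁺ has 2 e⁻ (Z=4), Ca²⁺ has 18 e⁻ (Z=20), K⁺ has 18 e⁻ (Z=19), Cl⁻ has 18 e⁻ (Z=17), P³⁻ has 18 e⁻ (Z=15). Be²⁺ < Ca²⁺ (same group, 2 shells fewer); Ca²⁺ < K⁺ (isoelectronic, higher Z=20 is smaller); K⁺ < Cl⁻ (both 18 e⁻, Z=19>17); Cl⁻ < P³⁻ (isoelectronic, higher Z=17 is smaller).

Be²⁺ < Ca²⁺ < K⁺ < Cl⁻ < P³⁻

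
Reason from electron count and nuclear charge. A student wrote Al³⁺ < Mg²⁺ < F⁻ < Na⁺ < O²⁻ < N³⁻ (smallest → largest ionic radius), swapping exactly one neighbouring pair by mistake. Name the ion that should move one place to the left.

Scanning neighbour by neighbour, only F⁻/Na⁺ violates a trend: Na⁺ and F⁻ share 10 electrons; the higher nuclear charge on Na (Z=11) contracts it more, so Na⁺ < F⁻. That makes Na⁺ the one sitting a position late relative to where it belongs.

Na⁺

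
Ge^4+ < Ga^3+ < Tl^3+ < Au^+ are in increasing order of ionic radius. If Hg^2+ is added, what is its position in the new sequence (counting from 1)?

4

Ge^4+ has 28 e⁻ (Z=32), Ga^3+ has 28 e⁻ (Z=31), Tl^3+ has 78 e⁻ (Z=81), Hg^2+ has 78 e⁻ (Z=80), Au^+ has 78 e⁻ (Z=79). Ge^4+ < Ga^3+ (isoelectronic, higher Z=32 is smaller); Ga^3+ < Tl^3+ (same group, 2 shells fewer); Tl^3+ < Hg^2+ (both 78 e⁻, Z=81>80); Hg^2+ < Au^+ (both 78 e⁻, Z=80>79).
Merged order: Ge^4+ < Ga^3+ < Tl^3+ < Hg^2+ < Au^+ — Hg^2+ is number 4.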